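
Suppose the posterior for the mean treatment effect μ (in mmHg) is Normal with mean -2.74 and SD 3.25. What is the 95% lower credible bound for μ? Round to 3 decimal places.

-8.086

Need L with P(μ ≥ L) = 0.95: L = -2.74 − z_{0.05}·3.25.
z = 1.645; L = -2.74 − 1.645 × 3.25 = -8.086.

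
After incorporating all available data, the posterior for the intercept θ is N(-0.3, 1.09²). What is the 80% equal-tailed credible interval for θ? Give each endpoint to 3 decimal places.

[-1.697, 1.097]

The posterior is symmetric, so the 80% equal-tailed interval is θ = -0.3 ± z·1.09 with z = 1.282.
Half-width: 1.282 × 1.09 = 1.397.
-0.3 − 1.397 = -1.697; -0.3 + 1.397 = 1.097.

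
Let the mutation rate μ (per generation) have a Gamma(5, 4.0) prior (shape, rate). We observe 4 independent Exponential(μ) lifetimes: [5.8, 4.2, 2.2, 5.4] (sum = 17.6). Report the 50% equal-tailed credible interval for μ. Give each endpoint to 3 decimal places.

[0.317, 0.500]

Posterior: Gamma(5+4, 4.0+17.6) = Gamma(9, 21.6) (shape, rate).
Equal-tailed 50% interval: Gamma(9, 21.6) quantiles at 0.25 and 0.75.
Posterior mean ≈ 0.417, SD ≈ 0.139; a Normal approximation gives roughly [0.323, 0.510].
Exact: lower = 0.317; upper = 0.500.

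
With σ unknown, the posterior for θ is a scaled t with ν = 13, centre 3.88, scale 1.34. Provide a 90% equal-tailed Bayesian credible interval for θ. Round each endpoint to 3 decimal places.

The t_13 distribution is symmetric; the 90% interval is 3.88 ± t·1.34 with t_{0.95,13} = 1.771.
Half-width: 1.771 × 1.34 = 2.373.
3.88 − 2.373 = 1.507; 3.88 + 2.373 = 6.253.

[1.507, 6.253]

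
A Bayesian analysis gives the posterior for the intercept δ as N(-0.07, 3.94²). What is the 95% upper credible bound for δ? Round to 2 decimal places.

6.41

Need U with P(δ ≤ U) = 0.95: U = -0.07 + z_{0.05}·3.94.
z = 1.645; U = -0.07 + 1.645 × 3.94 = 6.41.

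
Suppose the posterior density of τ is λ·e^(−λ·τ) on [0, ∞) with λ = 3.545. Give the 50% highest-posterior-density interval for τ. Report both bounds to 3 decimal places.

The exponential density is strictly decreasing on [0, ∞), so the HPD interval is anchored at 0: [0, q] with P(τ ≤ q) = 0.50.
q = −ln(1 − 0.50) / 3.545 = 0.6931 / 3.545 = 0.196.

[0.000, 0.196]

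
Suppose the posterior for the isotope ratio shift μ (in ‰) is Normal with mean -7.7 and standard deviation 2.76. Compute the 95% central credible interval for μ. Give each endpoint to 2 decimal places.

The posterior is symmetric, so the 95% equal-tailed interval is μ = -7.7 ± z·2.76 with z = 1.960.
Half-width: 1.960 × 2.76 = 5.41.
-7.7 − 5.41 = -13.11; -7.7 + 5.41 = -2.29.

[-13.11, -2.29]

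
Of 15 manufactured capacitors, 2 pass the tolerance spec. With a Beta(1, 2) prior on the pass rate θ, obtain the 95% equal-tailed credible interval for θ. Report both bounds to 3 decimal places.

Posterior: Beta(1+2, 2+13) = Beta(3, 15).
Equal-tailed 95% interval: the 0.025 and 0.975 quantiles of Beta(3, 15).
Posterior mean ≈ 0.167, SD ≈ 0.085; a Normal approximation gives roughly [-0.001, 0.334].
Exact: F⁻¹(0.025) = 0.038; F⁻¹(0.975) = 0.364.

[0.038, 0.364]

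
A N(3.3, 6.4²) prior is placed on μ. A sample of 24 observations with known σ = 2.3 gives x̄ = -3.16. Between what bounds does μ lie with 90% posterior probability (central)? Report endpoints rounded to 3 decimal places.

[-3.896, -2.355]

Posterior precision = 1/6.4² + 24/2.3² = 0.0244 + 4.5369 = 4.5613, so posterior SD = 0.4682.
Posterior mean = (3.3/6.4² + 24·-3.16/2.3²) / 4.5613 = -3.1254.
Interval: -3.1254 ± 1.645 × 0.4682 → [-3.896, -2.355].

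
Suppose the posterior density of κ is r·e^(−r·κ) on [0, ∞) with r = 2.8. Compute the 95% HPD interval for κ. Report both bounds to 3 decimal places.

[0.000, 1.070]

The exponential density is strictly decreasing on [0, ∞), so the HPD interval is anchored at 0: [0, q] with P(κ ≤ q) = 0.95.
q = −ln(1 − 0.95) / 2.8 = 2.9957 / 2.8 = 1.070.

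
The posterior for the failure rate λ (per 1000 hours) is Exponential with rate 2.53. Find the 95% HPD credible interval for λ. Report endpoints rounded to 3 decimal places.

[0.000, 1.184]

The exponential density is strictly decreasing on [0, ∞), so the HPD interval is anchored at 0: [0, q] with P(λ ≤ q) = 0.95.
q = −ln(1 − 0.95) / 2.53 = 2.9957 / 2.53 = 1.184.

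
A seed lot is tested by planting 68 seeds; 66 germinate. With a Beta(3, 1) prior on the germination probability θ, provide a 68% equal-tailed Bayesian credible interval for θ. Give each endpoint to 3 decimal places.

Posterior: Beta(3+66, 1+2) = Beta(69, 3).
Equal-tailed 68% interval: the 0.16 and 0.84 quantiles of Beta(69, 3).
Posterior mean ≈ 0.958, SD ≈ 0.023; a Normal approximation gives roughly [0.935, 0.982].
Exact: F⁻¹(0.16) = 0.936; F⁻¹(0.84) = 0.981.

[0.936, 0.981]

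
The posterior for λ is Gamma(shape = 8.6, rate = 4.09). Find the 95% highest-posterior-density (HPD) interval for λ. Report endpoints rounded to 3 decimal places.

The posterior is unimodal and skewed, so the HPD interval has equal density at both endpoints and is the shortest 95% interval.
Solving f(0.822) = f(3.531) with F(3.531) − F(0.822) = 0.95 gives [0.822, 3.531].
For comparison, the equal-tailed interval is [0.941, 3.724]; the HPD is narrower and shifted toward the mode.

[0.822, 3.531]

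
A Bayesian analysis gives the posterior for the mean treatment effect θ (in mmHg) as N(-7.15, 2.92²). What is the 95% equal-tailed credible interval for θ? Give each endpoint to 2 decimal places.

The posterior is symmetric, so the 95% equal-tailed interval is θ = -7.15 ± z·2.92 with z = 1.960.
Half-width: 1.960 × 2.92 = 5.72.
-7.15 − 5.72 = -12.87; -7.15 + 5.72 = -1.43.

[-12.87, -1.43]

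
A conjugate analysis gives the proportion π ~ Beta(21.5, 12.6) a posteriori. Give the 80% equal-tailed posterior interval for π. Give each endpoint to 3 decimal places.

Posterior: Beta(21.5, 12.6).
Equal-tailed 80% interval: the 0.1 and 0.9 quantiles of Beta(21.5, 12.6).
Posterior mean ≈ 0.630, SD ≈ 0.081; a Normal approximation gives roughly [0.526, 0.735].
Exact: F⁻¹(0.1) = 0.524; F⁻¹(0.9) = 0.734.

[0.524, 0.734]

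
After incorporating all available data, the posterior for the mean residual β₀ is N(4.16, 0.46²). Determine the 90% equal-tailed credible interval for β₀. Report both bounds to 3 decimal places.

[3.403, 4.917]

The posterior is symmetric, so the 90% equal-tailed interval is β₀ = 4.16 ± z·0.46 with z = 1.645.
Half-width: 1.645 × 0.46 = 0.757.
4.16 − 0.757 = 3.403; 4.16 + 0.757 = 4.917.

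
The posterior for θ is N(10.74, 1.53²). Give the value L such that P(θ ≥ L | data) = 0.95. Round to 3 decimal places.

Need L with P(θ ≥ L) = 0.95: L = 10.74 − z_{0.05}·1.53.
z = 1.645; L = 10.74 − 1.645 × 1.53 = 8.223.

8.223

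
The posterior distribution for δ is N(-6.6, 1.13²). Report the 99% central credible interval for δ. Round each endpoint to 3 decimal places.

[-9.511, -3.689]

The posterior is symmetric, so the 99% equal-tailed interval is δ = -6.6 ± z·1.13 with z = 2.576.
Half-width: 2.576 × 1.13 = 2.911.
-6.6 − 2.911 = -9.511; -6.6 + 2.911 = -3.689.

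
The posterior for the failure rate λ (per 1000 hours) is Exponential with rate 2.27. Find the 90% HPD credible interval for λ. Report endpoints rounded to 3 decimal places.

The exponential density is strictly decreasing on [0, ∞), so the HPD interval is anchored at 0: [0, q] with P(λ ≤ q) = 0.90.
q = −ln(1 − 0.90) / 2.27 = 2.3026 / 2.27 = 1.014.

[0.000, 1.014]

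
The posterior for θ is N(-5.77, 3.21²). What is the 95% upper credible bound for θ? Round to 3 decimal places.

-0.490

Need U with P(θ ≤ U) = 0.95: U = -5.77 + z_{0.05}·3.21.
z = 1.645; U = -5.77 + 1.645 × 3.21 = -0.490.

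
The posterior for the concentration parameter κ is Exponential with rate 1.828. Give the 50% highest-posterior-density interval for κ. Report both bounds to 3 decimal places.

[0.000, 0.379]

The exponential density is strictly decreasing on [0, ∞), so the HPD interval is anchored at 0: [0, q] with P(κ ≤ q) = 0.50.
q = −ln(1 − 0.50) / 1.828 = 0.6931 / 1.828 = 0.379.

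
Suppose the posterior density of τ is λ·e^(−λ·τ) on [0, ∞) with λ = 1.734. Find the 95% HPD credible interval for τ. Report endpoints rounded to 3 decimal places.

The exponential density is strictly decreasing on [0, ∞), so the HPD interval is anchored at 0: [0, q] with P(τ ≤ q) = 0.95.
q = −ln(1 − 0.95) / 1.734 = 2.9957 / 1.734 = 1.728.

[0.000, 1.728]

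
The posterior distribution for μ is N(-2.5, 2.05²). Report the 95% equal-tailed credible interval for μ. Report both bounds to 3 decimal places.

[-6.518, 1.518]

The posterior is symmetric, so the 95% equal-tailed interval is μ = -2.5 ± z·2.05 with z = 1.960.
Half-width: 1.960 × 2.05 = 4.018.
-2.5 − 4.018 = -6.518; -2.5 + 4.018 = 1.518.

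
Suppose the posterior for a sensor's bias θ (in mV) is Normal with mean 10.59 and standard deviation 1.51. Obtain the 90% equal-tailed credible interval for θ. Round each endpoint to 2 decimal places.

The posterior is symmetric, so the 90% equal-tailed interval is θ = 10.59 ± z·1.51 with z = 1.645.
Half-width: 1.645 × 1.51 = 2.48.
10.59 − 2.48 = 8.11; 10.59 + 2.48 = 13.07.

[8.11, 13.07]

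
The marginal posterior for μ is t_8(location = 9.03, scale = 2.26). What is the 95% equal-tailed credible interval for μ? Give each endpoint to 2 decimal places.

The t_8 distribution is symmetric; the 95% interval is 9.03 ± t·2.26 with t_{0.975,8} = 2.306.
Half-width: 2.306 × 2.26 = 5.21.
9.03 − 5.21 = 3.82; 9.03 + 5.21 = 14.24.

[3.82, 14.24]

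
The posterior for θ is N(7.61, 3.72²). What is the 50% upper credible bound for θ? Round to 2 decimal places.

Need U with P(θ ≤ U) = 0.50: U = 7.61 + z_{0.5}·3.72.
z = 0.000; U = 7.61 + 0.000 × 3.72 = 7.61.

7.61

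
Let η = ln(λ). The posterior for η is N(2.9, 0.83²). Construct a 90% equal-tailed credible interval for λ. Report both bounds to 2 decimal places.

[4.64, 71.18]

On the log scale the 90% interval is 2.9 ± 1.645 × 0.83 = [1.5348, 4.2652].
Exponentiate: [e^1.5348, e^4.2652] = [4.64, 71.18].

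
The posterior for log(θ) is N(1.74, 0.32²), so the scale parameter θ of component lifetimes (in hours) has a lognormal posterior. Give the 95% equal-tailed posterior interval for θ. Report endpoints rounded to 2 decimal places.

On the log scale the 95% interval is 1.74 ± 1.960 × 0.32 = [1.1128, 2.3672].
Exponentiate: [e^1.1128, e^2.3672] = [3.04, 10.67].

[3.04, 10.67]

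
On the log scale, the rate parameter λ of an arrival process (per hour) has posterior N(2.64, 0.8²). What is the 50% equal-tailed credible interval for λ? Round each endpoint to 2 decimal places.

On the log scale the 50% interval is 2.64 ± 0.674 × 0.8 = [2.1004, 3.1796].
Exponentiate: [e^2.1004, e^3.1796] = [8.17, 24.04].

[8.17, 24.04]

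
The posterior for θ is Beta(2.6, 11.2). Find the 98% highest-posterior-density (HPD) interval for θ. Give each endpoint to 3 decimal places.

The posterior is unimodal and skewed, so the HPD interval has equal density at both endpoints and is the shortest 98% interval.
Solving f(0.012) = f(0.442) with F(0.442) − F(0.012) = 0.98 gives [0.012, 0.442].
For comparison, the equal-tailed interval is [0.025, 0.476]; the HPD is narrower and shifted toward the mode.

[0.012, 0.442]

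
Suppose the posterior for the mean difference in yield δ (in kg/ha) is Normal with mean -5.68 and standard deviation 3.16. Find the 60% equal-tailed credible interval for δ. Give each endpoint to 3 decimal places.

[-8.340, -3.020]

The posterior is symmetric, so the 60% equal-tailed interval is δ = -5.68 ± z·3.16 with z = 0.842.
Half-width: 0.842 × 3.16 = 2.660.
-5.68 − 2.660 = -8.340; -5.68 + 2.660 = -3.020.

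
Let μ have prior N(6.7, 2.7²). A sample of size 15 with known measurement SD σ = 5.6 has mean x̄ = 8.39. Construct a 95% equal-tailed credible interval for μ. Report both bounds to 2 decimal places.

[5.52, 10.51]

Posterior precision = 1/2.7² + 15/5.6² = 0.1372 + 0.4783 = 0.6155, so posterior SD = 1.2746.
Posterior mean = (6.7/2.7² + 15·8.39/5.6²) / 0.6155 = 8.0134.
Interval: 8.0134 ± 1.960 × 1.2746 → [5.52, 10.51].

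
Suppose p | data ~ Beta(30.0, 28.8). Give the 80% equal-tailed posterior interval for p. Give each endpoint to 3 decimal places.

Posterior: Beta(30.0, 28.8).
Equal-tailed 80% interval: the 0.1 and 0.9 quantiles of Beta(30.0, 28.8).
Posterior mean ≈ 0.510, SD ≈ 0.065; a Normal approximation gives roughly [0.427, 0.593].
Exact: F⁻¹(0.1) = 0.427; F⁻¹(0.9) = 0.593.

[0.427, 0.593]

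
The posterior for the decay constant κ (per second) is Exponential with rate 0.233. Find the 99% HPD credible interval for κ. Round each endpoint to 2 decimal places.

[0.00, 19.76]

The exponential density is strictly decreasing on [0, ∞), so the HPD interval is anchored at 0: [0, q] with P(κ ≤ q) = 0.99.
q = −ln(1 − 0.99) / 0.233 = 4.6052 / 0.233 = 19.76.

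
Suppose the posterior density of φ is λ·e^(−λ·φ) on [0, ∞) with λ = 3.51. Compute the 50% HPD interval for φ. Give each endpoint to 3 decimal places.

The exponential density is strictly decreasing on [0, ∞), so the HPD interval is anchored at 0: [0, q] with P(φ ≤ q) = 0.50.
q = −ln(1 − 0.50) / 3.51 = 0.6931 / 3.51 = 0.197.

[0.000, 0.197]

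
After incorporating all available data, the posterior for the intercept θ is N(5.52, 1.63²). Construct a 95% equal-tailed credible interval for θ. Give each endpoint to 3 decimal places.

The posterior is symmetric, so the 95% equal-tailed interval is θ = 5.52 ± z·1.63 with z = 1.960.
Half-width: 1.960 × 1.63 = 3.195.
5.52 − 3.195 = 2.325; 5.52 + 3.195 = 8.715.

[2.325, 8.715]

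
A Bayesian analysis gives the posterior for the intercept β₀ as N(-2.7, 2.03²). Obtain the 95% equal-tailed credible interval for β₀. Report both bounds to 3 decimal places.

The posterior is symmetric, so the 95% equal-tailed interval is β₀ = -2.7 ± z·2.03 with z = 1.960.
Half-width: 1.960 × 2.03 = 3.979.
-2.7 − 3.979 = -6.679; -2.7 + 3.979 = 1.279.

[-6.679, 1.279]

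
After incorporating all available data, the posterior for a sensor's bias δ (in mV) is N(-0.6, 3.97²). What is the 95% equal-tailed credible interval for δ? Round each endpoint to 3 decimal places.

The posterior is symmetric, so the 95% equal-tailed interval is δ = -0.6 ± z·3.97 with z = 1.960.
Half-width: 1.960 × 3.97 = 7.781.
-0.6 − 7.781 = -8.381; -0.6 + 7.781 = 7.181.

[-8.381, 7.181]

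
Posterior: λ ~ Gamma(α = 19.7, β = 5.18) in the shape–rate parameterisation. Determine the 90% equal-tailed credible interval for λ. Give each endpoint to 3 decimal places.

[2.512, 5.313]

Posterior: Gamma(shape 19.7, rate 5.18).
Equal-tailed 90% interval: Gamma(19.7, 5.18) quantiles at 0.05 and 0.95.
Posterior mean ≈ 3.803, SD ≈ 0.857; a Normal approximation gives roughly [2.394, 5.212].
Exact: lower = 2.512; upper = 5.313.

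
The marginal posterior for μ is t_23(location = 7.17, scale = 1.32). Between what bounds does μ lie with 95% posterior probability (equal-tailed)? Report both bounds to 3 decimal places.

[4.439, 9.901]

The t_23 distribution is symmetric; the 95% interval is 7.17 ± t·1.32 with t_{0.975,23} = 2.069.
Half-width: 2.069 × 1.32 = 2.731.
7.17 − 2.731 = 4.439; 7.17 + 2.731 = 9.901.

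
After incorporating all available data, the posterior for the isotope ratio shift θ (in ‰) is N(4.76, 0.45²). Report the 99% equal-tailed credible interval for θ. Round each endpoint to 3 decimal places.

[3.601, 5.919]

The posterior is symmetric, so the 99% equal-tailed interval is θ = 4.76 ± z·0.45 with z = 2.576.
Half-width: 2.576 × 0.45 = 1.159.
4.76 − 1.159 = 3.601; 4.76 + 1.159 = 5.919.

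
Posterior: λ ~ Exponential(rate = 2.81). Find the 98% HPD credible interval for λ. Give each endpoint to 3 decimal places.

[0.000, 1.392]

The exponential density is strictly decreasing on [0, ∞), so the HPD interval is anchored at 0: [0, q] with P(λ ≤ q) = 0.98.
q = −ln(1 − 0.98) / 2.81 = 3.9120 / 2.81 = 1.392.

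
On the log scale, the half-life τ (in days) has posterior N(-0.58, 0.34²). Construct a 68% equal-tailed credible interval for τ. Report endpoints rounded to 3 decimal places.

[0.399, 0.785]

On the log scale the 68% interval is -0.58 ± 0.994 × 0.34 = [-0.9181, -0.2419].
Exponentiate: [e^-0.9181, e^-0.2419] = [0.399, 0.785].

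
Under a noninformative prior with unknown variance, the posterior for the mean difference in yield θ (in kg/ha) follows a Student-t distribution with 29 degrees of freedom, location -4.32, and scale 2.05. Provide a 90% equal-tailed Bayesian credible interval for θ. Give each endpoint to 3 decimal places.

The t_29 distribution is symmetric; the 90% interval is -4.32 ± t·2.05 with t_{0.95,29} = 1.699.
Half-width: 1.699 × 2.05 = 3.483.
-4.32 − 3.483 = -7.803; -4.32 + 3.483 = -0.837.

[-7.803, -0.837]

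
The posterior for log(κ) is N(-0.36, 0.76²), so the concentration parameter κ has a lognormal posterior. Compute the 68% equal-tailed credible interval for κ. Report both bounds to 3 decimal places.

On the log scale the 68% interval is -0.36 ± 0.994 × 0.76 = [-1.1158, 0.3958].
Exponentiate: [e^-1.1158, e^0.3958] = [0.328, 1.486].

[0.328, 1.486]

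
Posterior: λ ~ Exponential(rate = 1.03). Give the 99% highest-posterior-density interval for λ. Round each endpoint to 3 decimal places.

[0.000, 4.471]

The exponential density is strictly decreasing on [0, ∞), so the HPD interval is anchored at 0: [0, q] with P(λ ≤ q) = 0.99.
q = −ln(1 − 0.99) / 1.03 = 4.6052 / 1.03 = 4.471.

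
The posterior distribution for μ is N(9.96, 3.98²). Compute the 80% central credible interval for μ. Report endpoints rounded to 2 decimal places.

[4.86, 15.06]

The posterior is symmetric, so the 80% equal-tailed interval is μ = 9.96 ± z·3.98 with z = 1.282.
Half-width: 1.282 × 3.98 = 5.10.
9.96 − 5.10 = 4.86; 9.96 + 5.10 = 15.06.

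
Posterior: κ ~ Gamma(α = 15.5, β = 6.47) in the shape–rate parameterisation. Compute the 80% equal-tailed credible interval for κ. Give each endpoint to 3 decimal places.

[1.656, 3.201]

Posterior: Gamma(shape 15.5, rate 6.47).
Equal-tailed 80% interval: Gamma(15.5, 6.47) quantiles at 0.1 and 0.9.
Posterior mean ≈ 2.396, SD ≈ 0.609; a Normal approximation gives roughly [1.616, 3.175].
Exact: lower = 1.656; upper = 3.201.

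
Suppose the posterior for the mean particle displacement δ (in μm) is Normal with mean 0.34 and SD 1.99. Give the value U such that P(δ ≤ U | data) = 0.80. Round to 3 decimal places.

2.015

Need U with P(δ ≤ U) = 0.80: U = 0.34 + z_{0.2}·1.99.
z = 0.842; U = 0.34 + 0.842 × 1.99 = 2.015.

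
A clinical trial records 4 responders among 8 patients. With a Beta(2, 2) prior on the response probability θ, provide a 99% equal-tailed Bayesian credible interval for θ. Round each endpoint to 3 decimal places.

[0.169, 0.831]

Posterior: Beta(2+4, 2+4) = Beta(6, 6).
Equal-tailed 99% interval: the 0.005 and 0.995 quantiles of Beta(6, 6).
Posterior mean ≈ 0.500, SD ≈ 0.139; a Normal approximation gives roughly [0.143, 0.857].
Exact: F⁻¹(0.005) = 0.169; F⁻¹(0.995) = 0.831.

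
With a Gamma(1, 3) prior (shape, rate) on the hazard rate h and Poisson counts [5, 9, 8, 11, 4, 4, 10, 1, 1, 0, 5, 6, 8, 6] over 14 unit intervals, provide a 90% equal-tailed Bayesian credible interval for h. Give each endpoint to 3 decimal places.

[3.822, 5.539]

Posterior: Gamma(1+78, 3+14) = Gamma(79, 17) (shape, rate).
Equal-tailed 90% interval: Gamma(79, 17) quantiles at 0.05 and 0.95.
Posterior mean ≈ 4.647, SD ≈ 0.523; a Normal approximation gives roughly [3.787, 5.507].
Exact: lower = 3.822; upper = 5.539.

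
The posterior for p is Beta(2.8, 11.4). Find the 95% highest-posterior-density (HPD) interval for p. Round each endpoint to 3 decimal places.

The posterior is unimodal and skewed, so the HPD interval has equal density at both endpoints and is the shortest 95% interval.
Solving f(0.025) = f(0.396) with F(0.396) − F(0.025) = 0.95 gives [0.025, 0.396].
For comparison, the equal-tailed interval is [0.043, 0.431]; the HPD is narrower and shifted toward the mode.

[0.025, 0.396]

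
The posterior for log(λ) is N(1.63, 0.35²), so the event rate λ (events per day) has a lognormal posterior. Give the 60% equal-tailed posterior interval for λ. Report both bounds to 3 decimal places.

[3.802, 6.852]

On the log scale the 60% interval is 1.63 ± 0.842 × 0.35 = [1.3354, 1.9246].
Exponentiate: [e^1.3354, e^1.9246] = [3.802, 6.852].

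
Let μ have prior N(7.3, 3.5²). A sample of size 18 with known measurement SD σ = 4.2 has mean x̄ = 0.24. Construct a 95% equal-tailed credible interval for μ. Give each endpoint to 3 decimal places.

Posterior precision = 1/3.5² + 18/4.2² = 0.0816 + 1.0204 = 1.1020, so posterior SD = 0.9526.
Posterior mean = (7.3/3.5² + 18·0.24/4.2²) / 1.1020 = 0.7630.
Interval: 0.7630 ± 1.960 × 0.9526 → [-1.104, 2.630].

[-1.104, 2.630]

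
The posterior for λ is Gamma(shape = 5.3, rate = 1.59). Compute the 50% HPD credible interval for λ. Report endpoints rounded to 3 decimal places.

The posterior is unimodal and skewed, so the HPD interval has equal density at both endpoints and is the shortest 50% interval.
Solving f(1.904) = f(3.703) with F(3.703) − F(1.904) = 0.50 gives [1.904, 3.703].
For comparison, the equal-tailed interval is [2.278, 4.164]; the HPD is narrower and shifted toward the mode.

[1.904, 3.703]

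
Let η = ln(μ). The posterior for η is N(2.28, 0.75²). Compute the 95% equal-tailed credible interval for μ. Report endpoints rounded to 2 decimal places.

On the log scale the 95% interval is 2.28 ± 1.960 × 0.75 = [0.8100, 3.7500].
Exponentiate: [e^0.8100, e^3.7500] = [2.25, 42.52].

[2.25, 42.52]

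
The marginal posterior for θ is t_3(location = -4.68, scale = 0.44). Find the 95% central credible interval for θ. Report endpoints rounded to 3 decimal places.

The t_3 distribution is symmetric; the 95% interval is -4.68 ± t·0.44 with t_{0.975,3} = 3.182.
Half-width: 3.182 × 0.44 = 1.400.
-4.68 − 1.400 = -6.080; -4.68 + 1.400 = -3.280.

[-6.080, -3.280]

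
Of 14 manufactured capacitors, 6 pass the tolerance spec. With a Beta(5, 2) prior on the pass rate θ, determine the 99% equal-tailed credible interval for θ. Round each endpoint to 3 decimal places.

[0.257, 0.782]

Posterior: Beta(5+6, 2+8) = Beta(11, 10).
Equal-tailed 99% interval: the 0.005 and 0.995 quantiles of Beta(11, 10).
Posterior mean ≈ 0.524, SD ≈ 0.106; a Normal approximation gives roughly [0.250, 0.798].
Exact: F⁻¹(0.005) = 0.257; F⁻¹(0.995) = 0.782.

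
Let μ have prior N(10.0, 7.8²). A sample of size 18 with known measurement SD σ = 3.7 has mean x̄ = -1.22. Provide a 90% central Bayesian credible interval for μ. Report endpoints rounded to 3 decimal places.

[-2.507, 0.344]

Posterior precision = 1/7.8² + 18/3.7² = 0.0164 + 1.3148 = 1.3313, so posterior SD = 0.8667.
Posterior mean = (10.0/7.8² + 18·-1.22/3.7²) / 1.3313 = -1.0815.
Interval: -1.0815 ± 1.645 × 0.8667 → [-2.507, 0.344].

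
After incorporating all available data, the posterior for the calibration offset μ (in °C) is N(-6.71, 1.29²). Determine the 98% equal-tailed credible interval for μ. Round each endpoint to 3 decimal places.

The posterior is symmetric, so the 98% equal-tailed interval is μ = -6.71 ± z·1.29 with z = 2.326.
Half-width: 2.326 × 1.29 = 3.001.
-6.71 − 3.001 = -9.711; -6.71 + 3.001 = -3.709.

[-9.711, -3.709]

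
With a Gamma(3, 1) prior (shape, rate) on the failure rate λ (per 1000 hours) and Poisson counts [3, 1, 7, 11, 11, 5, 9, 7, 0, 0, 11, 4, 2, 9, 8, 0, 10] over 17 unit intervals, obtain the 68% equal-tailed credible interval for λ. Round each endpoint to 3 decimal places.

Posterior: Gamma(3+98, 1+17) = Gamma(101, 18) (shape, rate).
Equal-tailed 68% interval: Gamma(101, 18) quantiles at 0.16 and 0.84.
Posterior mean ≈ 5.611, SD ≈ 0.558; a Normal approximation gives roughly [5.056, 6.166].
Exact: lower = 5.057; upper = 6.165.

[5.057, 6.165]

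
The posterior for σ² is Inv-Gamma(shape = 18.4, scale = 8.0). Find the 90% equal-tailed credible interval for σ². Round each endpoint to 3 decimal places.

[0.308, 0.669]

Inverse-Gamma(18.4, 8.0) quantiles: F⁻¹(0.05) and F⁻¹(0.95).
Equivalently, 1/σ² ~ Gamma(18.4, rate = 8.0); invert its 0.95 and 0.05 quantiles.
Posterior mean ≈ 0.460, SD ≈ 0.114; a Normal approximation gives roughly [0.273, 0.647].
Exact: lower = 0.308; upper = 0.669.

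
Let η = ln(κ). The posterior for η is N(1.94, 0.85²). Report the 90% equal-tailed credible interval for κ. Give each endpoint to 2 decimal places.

On the log scale the 90% interval is 1.94 ± 1.645 × 0.85 = [0.5419, 3.3381].
Exponentiate: [e^0.5419, e^3.3381] = [1.72, 28.17].

[1.72, 28.17]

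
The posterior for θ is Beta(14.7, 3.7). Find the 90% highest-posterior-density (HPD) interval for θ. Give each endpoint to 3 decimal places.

The posterior is unimodal and skewed, so the HPD interval has equal density at both endpoints and is the shortest 90% interval.
Solving f(0.659) = f(0.945) with F(0.945) − F(0.659) = 0.90 gives [0.659, 0.945].
For comparison, the equal-tailed interval is [0.632, 0.928]; the HPD is narrower and shifted toward the mode.

[0.659, 0.945]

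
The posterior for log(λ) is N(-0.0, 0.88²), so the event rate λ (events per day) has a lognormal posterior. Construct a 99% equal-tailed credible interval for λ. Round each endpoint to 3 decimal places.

On the log scale the 99% interval is -0.0 ± 2.576 × 0.88 = [-2.2667, 2.2667].
Exponentiate: [e^-2.2667, e^2.2667] = [0.104, 9.648].

[0.104, 9.648]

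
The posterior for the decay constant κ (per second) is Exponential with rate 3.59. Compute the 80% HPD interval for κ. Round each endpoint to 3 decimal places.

[0.000, 0.448]

The exponential density is strictly decreasing on [0, ∞), so the HPD interval is anchored at 0: [0, q] with P(κ ≤ q) = 0.80.
q = −ln(1 − 0.80) / 3.59 = 1.6094 / 3.59 = 0.448.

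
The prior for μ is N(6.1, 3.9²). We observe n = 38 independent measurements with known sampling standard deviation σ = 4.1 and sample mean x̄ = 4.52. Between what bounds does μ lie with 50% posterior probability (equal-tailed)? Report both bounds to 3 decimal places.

[4.122, 5.007]

Posterior precision = 1/3.9² + 38/4.1² = 0.0657 + 2.2606 = 2.3263, so posterior SD = 0.6556.
Posterior mean = (6.1/3.9² + 38·4.52/4.1²) / 2.3263 = 4.5647.
Interval: 4.5647 ± 0.674 × 0.6556 → [4.122, 5.007].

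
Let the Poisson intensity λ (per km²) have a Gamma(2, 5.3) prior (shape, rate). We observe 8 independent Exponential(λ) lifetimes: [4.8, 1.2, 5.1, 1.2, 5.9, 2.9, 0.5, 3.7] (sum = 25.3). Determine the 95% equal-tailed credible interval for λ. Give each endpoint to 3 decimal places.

Posterior: Gamma(2+8, 5.3+25.3) = Gamma(10, 30.6) (shape, rate).
Equal-tailed 95% interval: Gamma(10, 30.6) quantiles at 0.025 and 0.975.
Posterior mean ≈ 0.327, SD ≈ 0.103; a Normal approximation gives roughly [0.124, 0.529].
Exact: lower = 0.157; upper = 0.558.

[0.157, 0.558]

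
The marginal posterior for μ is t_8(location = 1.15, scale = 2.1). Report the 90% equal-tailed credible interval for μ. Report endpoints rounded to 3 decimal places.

The t_8 distribution is symmetric; the 90% interval is 1.15 ± t·2.1 with t_{0.95,8} = 1.860.
Half-width: 1.860 × 2.1 = 3.905.
1.15 − 3.905 = -2.755; 1.15 + 3.905 = 5.055.

[-2.755, 5.055]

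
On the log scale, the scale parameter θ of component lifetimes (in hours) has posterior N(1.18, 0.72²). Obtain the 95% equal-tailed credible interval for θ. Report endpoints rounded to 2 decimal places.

On the log scale the 95% interval is 1.18 ± 1.960 × 0.72 = [-0.2312, 2.5912].
Exponentiate: [e^-0.2312, e^2.5912] = [0.79, 13.35].

[0.79, 13.35]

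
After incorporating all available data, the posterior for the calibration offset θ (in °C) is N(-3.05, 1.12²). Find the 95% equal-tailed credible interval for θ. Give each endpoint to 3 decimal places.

[-5.245, -0.855]

The posterior is symmetric, so the 95% equal-tailed interval is θ = -3.05 ± z·1.12 with z = 1.960.
Half-width: 1.960 × 1.12 = 2.195.
-3.05 − 2.195 = -5.245; -3.05 + 2.195 = -0.855.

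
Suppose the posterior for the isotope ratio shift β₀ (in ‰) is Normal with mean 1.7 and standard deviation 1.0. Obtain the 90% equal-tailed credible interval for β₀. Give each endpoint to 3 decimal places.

[0.055, 3.345]

The posterior is symmetric, so the 90% equal-tailed interval is β₀ = 1.7 ± z·1.0 with z = 1.645.
Half-width: 1.645 × 1.0 = 1.645.
1.7 − 1.645 = 0.055; 1.7 + 1.645 = 3.345.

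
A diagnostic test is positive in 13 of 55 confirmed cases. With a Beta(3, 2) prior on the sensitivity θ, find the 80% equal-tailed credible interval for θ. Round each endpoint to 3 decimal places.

[0.196, 0.341]

Posterior: Beta(3+13, 2+42) = Beta(16, 44).
Equal-tailed 80% interval: the 0.1 and 0.9 quantiles of Beta(16, 44).
Posterior mean ≈ 0.267, SD ≈ 0.057; a Normal approximation gives roughly [0.194, 0.339].
Exact: F⁻¹(0.1) = 0.196; F⁻¹(0.9) = 0.341.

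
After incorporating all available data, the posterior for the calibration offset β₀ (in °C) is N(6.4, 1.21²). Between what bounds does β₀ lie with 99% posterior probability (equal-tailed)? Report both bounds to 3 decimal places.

The posterior is symmetric, so the 99% equal-tailed interval is β₀ = 6.4 ± z·1.21 with z = 2.576.
Half-width: 2.576 × 1.21 = 3.117.
6.4 − 3.117 = 3.283; 6.4 + 3.117 = 9.517.

[3.283, 9.517]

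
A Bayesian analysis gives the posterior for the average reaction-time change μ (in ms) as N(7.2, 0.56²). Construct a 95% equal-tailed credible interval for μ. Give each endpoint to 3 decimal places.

The posterior is symmetric, so the 95% equal-tailed interval is μ = 7.2 ± z·0.56 with z = 1.960.
Half-width: 1.960 × 0.56 = 1.098.
7.2 − 1.098 = 6.102; 7.2 + 1.098 = 8.298.

[6.102, 8.298]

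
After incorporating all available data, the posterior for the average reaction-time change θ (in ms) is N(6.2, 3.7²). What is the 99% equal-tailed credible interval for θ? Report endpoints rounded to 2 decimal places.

[-3.33, 15.73]

The posterior is symmetric, so the 99% equal-tailed interval is θ = 6.2 ± z·3.7 with z = 2.576.
Half-width: 2.576 × 3.7 = 9.53.
6.2 − 9.53 = -3.33; 6.2 + 9.53 = 15.73.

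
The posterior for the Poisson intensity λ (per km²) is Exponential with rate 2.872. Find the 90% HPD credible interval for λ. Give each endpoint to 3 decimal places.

The exponential density is strictly decreasing on [0, ∞), so the HPD interval is anchored at 0: [0, q] with P(λ ≤ q) = 0.90.
q = −ln(1 − 0.90) / 2.872 = 2.3026 / 2.872 = 0.802.

[0.000, 0.802]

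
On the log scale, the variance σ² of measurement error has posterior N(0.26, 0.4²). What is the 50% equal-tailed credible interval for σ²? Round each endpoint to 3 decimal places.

[0.990, 1.699]

On the log scale the 50% interval is 0.26 ± 0.674 × 0.4 = [-0.0098, 0.5298].
Exponentiate: [e^-0.0098, e^0.5298] = [0.990, 1.699].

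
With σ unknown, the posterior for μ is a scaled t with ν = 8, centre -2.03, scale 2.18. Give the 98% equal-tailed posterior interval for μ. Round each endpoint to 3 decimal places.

The t_8 distribution is symmetric; the 98% interval is -2.03 ± t·2.18 with t_{0.99,8} = 2.896.
Half-width: 2.896 × 2.18 = 6.314.
-2.03 − 6.314 = -8.344; -2.03 + 6.314 = 4.284.

[-8.344, 4.284]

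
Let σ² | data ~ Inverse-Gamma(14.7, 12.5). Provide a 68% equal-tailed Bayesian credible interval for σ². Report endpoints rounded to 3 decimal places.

[0.677, 1.144]

Inverse-Gamma(14.7, 12.5) quantiles: F⁻¹(0.16) and F⁻¹(0.84).
Equivalently, 1/σ² ~ Gamma(14.7, rate = 12.5); invert its 0.84 and 0.16 quantiles.
Posterior mean ≈ 0.912, SD ≈ 0.256; a Normal approximation gives roughly [0.658, 1.167].
Exact: lower = 0.677; upper = 1.144.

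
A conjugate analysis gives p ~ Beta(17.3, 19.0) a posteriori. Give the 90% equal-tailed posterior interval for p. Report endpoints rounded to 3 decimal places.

[0.343, 0.612]

Posterior: Beta(17.3, 19.0).
Equal-tailed 90% interval: the 0.05 and 0.95 quantiles of Beta(17.3, 19.0).
Posterior mean ≈ 0.477, SD ≈ 0.082; a Normal approximation gives roughly [0.342, 0.611].
Exact: F⁻¹(0.05) = 0.343; F⁻¹(0.95) = 0.612.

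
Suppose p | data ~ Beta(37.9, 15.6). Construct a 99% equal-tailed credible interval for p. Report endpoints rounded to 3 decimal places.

Posterior: Beta(37.9, 15.6).
Equal-tailed 99% interval: the 0.005 and 0.995 quantiles of Beta(37.9, 15.6).
Posterior mean ≈ 0.708, SD ≈ 0.062; a Normal approximation gives roughly [0.550, 0.867].
Exact: F⁻¹(0.005) = 0.538; F⁻¹(0.995) = 0.850.

[0.538, 0.850]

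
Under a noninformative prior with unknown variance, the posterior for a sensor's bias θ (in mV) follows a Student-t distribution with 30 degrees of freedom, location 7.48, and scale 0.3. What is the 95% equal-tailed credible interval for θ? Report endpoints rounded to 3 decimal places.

[6.867, 8.093]

The t_30 distribution is symmetric; the 95% interval is 7.48 ± t·0.3 with t_{0.975,30} = 2.042.
Half-width: 2.042 × 0.3 = 0.613.
7.48 − 0.613 = 6.867; 7.48 + 0.613 = 8.093.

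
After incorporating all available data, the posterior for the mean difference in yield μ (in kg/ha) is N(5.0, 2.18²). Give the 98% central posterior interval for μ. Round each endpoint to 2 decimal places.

[-0.07, 10.07]

The posterior is symmetric, so the 98% equal-tailed interval is μ = 5.0 ± z·2.18 with z = 2.326.
Half-width: 2.326 × 2.18 = 5.07.
5.0 − 5.07 = -0.07; 5.0 + 5.07 = 10.07.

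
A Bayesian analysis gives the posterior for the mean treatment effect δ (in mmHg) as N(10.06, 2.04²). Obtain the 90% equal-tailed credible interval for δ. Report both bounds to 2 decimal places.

The posterior is symmetric, so the 90% equal-tailed interval is δ = 10.06 ± z·2.04 with z = 1.645.
Half-width: 1.645 × 2.04 = 3.36.
10.06 − 3.36 = 6.70; 10.06 + 3.36 = 13.42.

[6.70, 13.42]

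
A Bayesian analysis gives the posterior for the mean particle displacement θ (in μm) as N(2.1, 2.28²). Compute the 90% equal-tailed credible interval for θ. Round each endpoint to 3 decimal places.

[-1.650, 5.850]

The posterior is symmetric, so the 90% equal-tailed interval is θ = 2.1 ± z·2.28 with z = 1.645.
Half-width: 1.645 × 2.28 = 3.750.
2.1 − 3.750 = -1.650; 2.1 + 3.750 = 5.850.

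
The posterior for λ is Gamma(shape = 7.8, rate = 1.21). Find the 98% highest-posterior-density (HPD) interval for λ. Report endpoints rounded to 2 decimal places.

[1.94, 12.32]

The posterior is unimodal and skewed, so the HPD interval has equal density at both endpoints and is the shortest 98% interval.
Solving f(1.94) = f(12.32) with F(12.32) − F(1.94) = 0.98 gives [1.94, 12.32].
For comparison, the equal-tailed interval is [2.30, 12.99]; the HPD is narrower and shifted toward the mode.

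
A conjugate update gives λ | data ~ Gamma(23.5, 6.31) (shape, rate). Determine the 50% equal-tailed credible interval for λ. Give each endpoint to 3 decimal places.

[3.181, 4.210]

Posterior: Gamma(shape 23.5, rate 6.31).
Equal-tailed 50% interval: Gamma(23.5, 6.31) quantiles at 0.25 and 0.75.
Posterior mean ≈ 3.724, SD ≈ 0.768; a Normal approximation gives roughly [3.206, 4.242].
Exact: lower = 3.181; upper = 4.210.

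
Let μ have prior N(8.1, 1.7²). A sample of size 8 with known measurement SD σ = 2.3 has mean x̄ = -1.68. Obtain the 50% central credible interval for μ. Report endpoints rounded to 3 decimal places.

[-0.354, 0.636]

Posterior precision = 1/1.7² + 8/2.3² = 0.3460 + 1.5123 = 1.8583, so posterior SD = 0.7336.
Posterior mean = (8.1/1.7² + 8·-1.68/2.3²) / 1.8583 = 0.1411.
Interval: 0.1411 ± 0.674 × 0.7336 → [-0.354, 0.636].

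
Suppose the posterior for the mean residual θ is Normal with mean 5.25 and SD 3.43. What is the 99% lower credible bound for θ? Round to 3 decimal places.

Need L with P(θ ≥ L) = 0.99: L = 5.25 − z_{0.01}·3.43.
z = 2.326; L = 5.25 − 2.326 × 3.43 = -2.729.

-2.729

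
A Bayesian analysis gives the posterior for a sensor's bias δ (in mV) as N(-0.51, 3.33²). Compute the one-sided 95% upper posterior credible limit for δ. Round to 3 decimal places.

4.967

Need U with P(δ ≤ U) = 0.95: U = -0.51 + z_{0.05}·3.33.
z = 1.645; U = -0.51 + 1.645 × 3.33 = 4.967.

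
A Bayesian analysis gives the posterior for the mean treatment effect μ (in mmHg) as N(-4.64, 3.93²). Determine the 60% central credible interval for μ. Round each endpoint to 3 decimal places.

[-7.948, -1.332]

The posterior is symmetric, so the 60% equal-tailed interval is μ = -4.64 ± z·3.93 with z = 0.842.
Half-width: 0.842 × 3.93 = 3.308.
-4.64 − 3.308 = -7.948; -4.64 + 3.308 = -1.332.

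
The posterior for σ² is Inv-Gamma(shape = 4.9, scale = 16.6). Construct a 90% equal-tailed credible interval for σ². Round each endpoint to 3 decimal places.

Inverse-Gamma(4.9, 16.6) quantiles: F⁻¹(0.05) and F⁻¹(0.95).
Equivalently, 1/σ² ~ Gamma(4.9, rate = 16.6); invert its 0.95 and 0.05 quantiles.
Posterior mean ≈ 4.256, SD ≈ 2.499; a Normal approximation gives roughly [0.145, 8.368].
Exact: lower = 1.841; upper = 8.701.

[1.841, 8.701]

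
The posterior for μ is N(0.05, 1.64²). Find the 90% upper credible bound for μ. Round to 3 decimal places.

Need U with P(μ ≤ U) = 0.90: U = 0.05 + z_{0.1}·1.64.
z = 1.282; U = 0.05 + 1.282 × 1.64 = 2.152.

2.152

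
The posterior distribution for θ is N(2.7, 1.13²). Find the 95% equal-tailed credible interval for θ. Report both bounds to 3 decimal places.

The posterior is symmetric, so the 95% equal-tailed interval is θ = 2.7 ± z·1.13 with z = 1.960.
Half-width: 1.960 × 1.13 = 2.215.
2.7 − 2.215 = 0.485; 2.7 + 2.215 = 4.915.

[0.485, 4.915]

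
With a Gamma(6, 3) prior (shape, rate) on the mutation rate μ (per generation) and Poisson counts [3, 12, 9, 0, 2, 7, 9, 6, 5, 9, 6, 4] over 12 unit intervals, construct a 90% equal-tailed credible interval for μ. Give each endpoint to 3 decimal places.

[4.271, 6.205]

Posterior: Gamma(6+72, 3+12) = Gamma(78, 15) (shape, rate).
Equal-tailed 90% interval: Gamma(78, 15) quantiles at 0.05 and 0.95.
Posterior mean ≈ 5.200, SD ≈ 0.589; a Normal approximation gives roughly [4.232, 6.168].
Exact: lower = 4.271; upper = 6.205.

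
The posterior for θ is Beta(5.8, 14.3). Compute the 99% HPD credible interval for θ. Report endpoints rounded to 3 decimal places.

[0.073, 0.554]

The posterior is unimodal and skewed, so the HPD interval has equal density at both endpoints and is the shortest 99% interval.
Solving f(0.073) = f(0.554) with F(0.554) − F(0.073) = 0.99 gives [0.073, 0.554].
For comparison, the equal-tailed interval is [0.083, 0.569]; the HPD is narrower and shifted toward the mode.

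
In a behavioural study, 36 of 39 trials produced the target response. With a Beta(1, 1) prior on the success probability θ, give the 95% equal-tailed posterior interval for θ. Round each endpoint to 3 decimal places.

[0.796, 0.972]

Posterior: Beta(1+36, 1+3) = Beta(37, 4).
Equal-tailed 95% interval: the 0.025 and 0.975 quantiles of Beta(37, 4).
Posterior mean ≈ 0.902, SD ≈ 0.046; a Normal approximation gives roughly [0.813, 0.992].
Exact: F⁻¹(0.025) = 0.796; F⁻¹(0.975) = 0.972.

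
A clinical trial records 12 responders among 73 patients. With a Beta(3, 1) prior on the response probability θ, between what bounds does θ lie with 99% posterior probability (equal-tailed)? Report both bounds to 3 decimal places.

[0.095, 0.324]

Posterior: Beta(3+12, 1+61) = Beta(15, 62).
Equal-tailed 99% interval: the 0.005 and 0.995 quantiles of Beta(15, 62).
Posterior mean ≈ 0.195, SD ≈ 0.045; a Normal approximation gives roughly [0.079, 0.310].
Exact: F⁻¹(0.005) = 0.095; F⁻¹(0.995) = 0.324.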